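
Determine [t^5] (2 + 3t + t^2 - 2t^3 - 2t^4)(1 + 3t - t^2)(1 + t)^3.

-29

(2 + 3t + t^2 - 2t^3 - 2t^4) has coefficients 2,3,1,-2,-2 for degrees 0…4.
(1 + 3t - t^2) has coefficients 1,3,-1,0,0,0 for degrees 0…5.
Finally multiplying by (1 + t)^3, the product of all factors after the first has coefficients 1,6,11,7,0,-1 for degrees 0…5.
[t^5] = 2·(-1) + 3·0 + 1·7 − 2·11 − 2·6 = -29.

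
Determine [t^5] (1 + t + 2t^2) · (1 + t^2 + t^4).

(1 + t + 2t^2) has coefficients 1,1,2 for degrees 0…2.
(1 + t^2 + t^4) has coefficients 1,0,1,0,1,0 for degrees 0…5.
[t^5] = 1·0 + 1·1 + 2·0 = 1.

1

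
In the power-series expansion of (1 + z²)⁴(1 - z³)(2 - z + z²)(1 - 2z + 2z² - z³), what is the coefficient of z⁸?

(1 + z²)⁴ has coefficients 1,0,4,0,6,0,4,0,1 for degrees 0…8.
(1 - z³) has coefficients 1,0,0,-1,0,0,0,0,0 for degrees 0…8.
Multiplying by (2 - z + z²) gives running coefficients 2,-1,1,-2,1,-1,0,0,0 for degrees 0…8.
Finally multiplying by (1 - 2z + 2z² - z³), the product of all factors after the first has coefficients 2,-5,7,-8,8,-8,6,-3,1 for degrees 0…8.
[z⁸] = 1·1 + 4·6 + 6·8 + 4·7 + 1·2 = 103.

103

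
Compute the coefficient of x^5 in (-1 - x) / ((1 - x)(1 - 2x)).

The denominator gives the recurrence a_n = 3a_(n−1) − 2a_(n−2) for n ≥ 2; the numerator fixes a_0 = -1, a_1 = -4.
Iterating: -1, -4, -10, -22, -46, -94, so a_5 = -94.

-94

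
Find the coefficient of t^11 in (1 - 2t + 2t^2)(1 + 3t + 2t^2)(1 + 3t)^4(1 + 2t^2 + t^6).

(1 - 2t + 2t^2) has coefficients 1,-2,2 for degrees 0…2.
(1 + 3t + 2t^2) has coefficients 1,3,2,0,0,0,0,0,0,0,0,0 for degrees 0…11.
Multiplying by (1 + 3t)^4 gives running coefficients 1,15,92,294,513,459,162,0,0,0,0,0 for degrees 0…11.
Finally multiplying by (1 + 2t^2 + t^6), the product of all factors after the first has coefficients 1,15,94,324,697,1047,1189,933,416,294,513,459 for degrees 0…11.
[t^11] = 1·459 − 2·513 + 2·294 = 21.

21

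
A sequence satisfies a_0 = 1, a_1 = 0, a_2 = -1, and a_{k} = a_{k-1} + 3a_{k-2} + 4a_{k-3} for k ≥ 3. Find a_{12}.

The ordinary generating function has denominator 1 - t - 3t^2 - 4t^3.
Iterating the recurrence: a_0,…,a_{12} = 1, 0, -1, 3, 0, 5, 17, 32, 103, 267, 704, 1917, 5097.

5097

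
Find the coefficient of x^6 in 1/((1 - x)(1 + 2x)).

43

Partial fractions give a closed form: a_n = (1/3)·1^n + (2/3)·(-2)^n.
At n = 6: a_6 = 43.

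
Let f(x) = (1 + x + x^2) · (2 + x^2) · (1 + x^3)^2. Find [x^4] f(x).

(1 + x + x^2) has coefficients 1,1,1 for degrees 0…2.
(2 + x^2) has coefficients 2,0,1,0,0 for degrees 0…4.
Finally multiplying by (1 + x^3)^2, the product of all factors after the first has coefficients 2,0,1,4,0 for degrees 0…4.
[x^4] = 1·0 + 1·4 + 1·1 = 5.

5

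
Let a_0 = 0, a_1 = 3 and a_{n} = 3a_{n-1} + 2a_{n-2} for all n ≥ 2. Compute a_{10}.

238941

The ordinary generating function has denominator 1 - 3t - 2t^2.
Iterating the recurrence: a_0,…,a_{10} = 0, 3, 9, 33, 117, 417, 1485, 5289, 18837, 67089, 238941.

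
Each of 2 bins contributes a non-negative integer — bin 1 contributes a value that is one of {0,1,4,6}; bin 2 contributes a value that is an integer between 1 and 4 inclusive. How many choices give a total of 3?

2

The generating function for the choices is (1 + q + q⁴ + q⁶)·(q + q² + q³ + q⁴); the count is [q³].
(1 + q + q⁴ + q⁶) has coefficients 1,1,0,0 for degrees 0…3.
(q + q² + q³ + q⁴) has coefficients 0,1,1,1 for degrees 0…3.
[q³] = 1·1 + 1·1 = 2.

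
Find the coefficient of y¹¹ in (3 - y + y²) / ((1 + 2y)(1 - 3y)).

292173

The denominator gives the recurrence a_n = a_(n−1) + 6a_(n−2) for n ≥ 3; the numerator fixes a_0 = 3, a_1 = 2, a_2 = 21.
Iterating: 3, 2, 21, 33, 159, 357, 1311, 3453, 11319, 32037, 99951, 292173, so a_11 = 292173.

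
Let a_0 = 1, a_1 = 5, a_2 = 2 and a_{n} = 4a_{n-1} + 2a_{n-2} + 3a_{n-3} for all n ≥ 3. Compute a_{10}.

928267

The ordinary generating function has denominator 1 - 4t - 2t^2 - 3t^3.
Iterating the recurrence: a_0,…,a_{10} = 1, 5, 2, 21, 103, 460, 2109, 9665, 44258, 202689, 928267.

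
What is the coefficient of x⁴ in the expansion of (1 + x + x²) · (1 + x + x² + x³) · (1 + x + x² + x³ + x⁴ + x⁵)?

(1 + x + x²) has coefficients 1,1,1 for degrees 0…2.
(1 + x + x² + x³) has coefficients 1,1,1,1,0 for degrees 0…4.
Finally multiplying by (1 + x + x² + x³ + x⁴ + x⁵), the product of all factors after the first has coefficients 1,2,3,4,4 for degrees 0…4.
[x⁴] = 1·4 + 1·4 + 1·3 = 11.

11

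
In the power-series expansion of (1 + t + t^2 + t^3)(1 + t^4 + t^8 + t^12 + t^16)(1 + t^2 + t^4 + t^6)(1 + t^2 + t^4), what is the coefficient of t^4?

(1 + t + t^2 + t^3) has coefficients 1,1,1,1 for degrees 0…3.
(1 + t^4 + t^8 + t^12 + t^16) has coefficients 1,0,0,0,1 for degrees 0…4.
Multiplying by (1 + t^2 + t^4 + t^6) gives running coefficients 1,0,1,0,2 for degrees 0…4.
Finally multiplying by (1 + t^2 + t^4), the product of all factors after the first has coefficients 1,0,2,0,4 for degrees 0…4.
[t^4] = 1·4 + 1·0 + 1·2 + 1·0 = 6.

6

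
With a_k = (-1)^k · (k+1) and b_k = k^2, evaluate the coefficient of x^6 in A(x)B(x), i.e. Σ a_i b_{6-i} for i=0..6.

Write out a_i and b_{6-i} for i = 0,…,6 and sum the products.
Σ = 1·36 − 2·25 + 3·16 − 4·9 + 5·4 − 6·1 + 7·0 = 12.

12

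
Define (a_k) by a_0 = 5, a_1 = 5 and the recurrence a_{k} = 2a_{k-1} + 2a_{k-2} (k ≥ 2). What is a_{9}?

21200

The ordinary generating function has denominator 1 - 2z - 2z^2.
Iterating the recurrence: a_0,…,a_{9} = 5, 5, 20, 50, 140, 380, 1040, 2840, 7760, 21200.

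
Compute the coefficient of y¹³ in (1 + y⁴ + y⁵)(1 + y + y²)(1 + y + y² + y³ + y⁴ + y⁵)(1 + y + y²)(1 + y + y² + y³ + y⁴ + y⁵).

(1 + y⁴ + y⁵) has coefficients 1,0,0,0,1,1 for degrees 0…5.
(1 + y + y²) has coefficients 1,1,1,0,0,0,0,0,0,0,0,0,0,0 for degrees 0…13.
Multiplying by (1 + y + y² + y³ + y⁴ + y⁵) gives running coefficients 1,2,3,3,3,3,2,1,0,0,0,0,0,0 for degrees 0…13.
Multiplying by (1 + y + y²) gives running coefficients 1,3,6,8,9,9,8,6,3,1,0,0,0,0 for degrees 0…13.
Finally multiplying by (1 + y + y² + y³ + y⁴ + y⁵), the product of all factors after the first has coefficients 1,4,10,18,27,36,43,46,43,36,27,18,10,4 for degrees 0…13.
[y¹³] = 1·4 + 1·36 + 1·43 = 83.

83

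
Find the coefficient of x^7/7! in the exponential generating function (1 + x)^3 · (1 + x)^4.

5040

The EGF product rule gives c_7 = Σ_{k_1+k_2=7} C(7; k_1,k_2) · ∏ g_i(k_i), where (1+x)^3 gives the falling factorial (3)_k; (1+x)^4 gives the falling factorial (4)_k.
g_1(k) for k = 0…7: 1, 3, 6, 6, 0, 0, 0, 0.
g_2(k) for k = 0…7: 1, 4, 12, 24, 24, 0, 0, 0.
c_7 = Σ_k C(7,k)·g_1(k)·g_2(7−k) = 35·6·24 = 5040.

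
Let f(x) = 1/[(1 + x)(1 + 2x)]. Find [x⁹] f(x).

Partial fractions give a closed form: a_n = (-1)·(-1)^n + (2)·(-2)^n.
At n = 9: a_9 = -1023.

-1023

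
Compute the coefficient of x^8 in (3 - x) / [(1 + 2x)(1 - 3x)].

Partial fractions give a closed form: a_n = (7/5)·(-2)^n + (8/5)·3^n.
At n = 8: a_8 = 10856.

10856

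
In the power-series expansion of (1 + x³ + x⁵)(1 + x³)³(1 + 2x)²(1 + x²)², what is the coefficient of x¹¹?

79

(1 + x³ + x⁵) has coefficients 1,0,0,1,0,1 for degrees 0…5.
(1 + x³)³ has coefficients 1,0,0,3,0,0,3,0,0,1,0,0 for degrees 0…11.
Multiplying by (1 + 2x)² gives running coefficients 1,4,4,3,12,12,3,12,12,1,4,4 for degrees 0…11.
Finally multiplying by (1 + x²)², the product of all factors after the first has coefficients 1,4,6,11,21,22,31,39,30,37,31,18 for degrees 0…11.
[x¹¹] = 1·18 + 1·30 + 1·31 = 79.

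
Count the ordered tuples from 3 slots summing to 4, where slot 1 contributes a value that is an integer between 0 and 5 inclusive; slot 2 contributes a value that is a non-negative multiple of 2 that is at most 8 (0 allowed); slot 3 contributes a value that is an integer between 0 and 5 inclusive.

9

The generating function for the choices is (1 + z + z² + z³ + z⁴ + z⁵)·(1 + z² + z⁴ + z⁶ + z⁸)·(1 + z + z² + z³ + z⁴ + z⁵); the count is [z⁴].
(1 + z + z² + z³ + z⁴ + z⁵) has coefficients 1,1,1,1,1 for degrees 0…4.
(1 + z² + z⁴ + z⁶ + z⁸) has coefficients 1,0,1,0,1 for degrees 0…4.
Finally multiplying by (1 + z + z² + z³ + z⁴ + z⁵), the product of all factors after the first has coefficients 1,1,2,2,3 for degrees 0…4.
[z⁴] = 1·3 + 1·2 + 1·2 + 1·1 + 1·1 = 9.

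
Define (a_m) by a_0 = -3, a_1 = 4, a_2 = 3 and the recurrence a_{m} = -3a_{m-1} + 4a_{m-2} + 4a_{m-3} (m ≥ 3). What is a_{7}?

-2065

The ordinary generating function has denominator 1 + 3x - 4x^2 - 4x^3.
Iterating the recurrence: a_0,…,a_{7} = -3, 4, 3, -5, 43, -137, 563, -2065.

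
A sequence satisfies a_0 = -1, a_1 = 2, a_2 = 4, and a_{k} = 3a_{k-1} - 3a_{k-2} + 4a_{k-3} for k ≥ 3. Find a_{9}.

The ordinary generating function has denominator 1 - 3q + 3q^2 - 4q^3.
Iterating the recurrence: a_0,…,a_{9} = -1, 2, 4, 2, 2, 16, 50, 110, 244, 602.

602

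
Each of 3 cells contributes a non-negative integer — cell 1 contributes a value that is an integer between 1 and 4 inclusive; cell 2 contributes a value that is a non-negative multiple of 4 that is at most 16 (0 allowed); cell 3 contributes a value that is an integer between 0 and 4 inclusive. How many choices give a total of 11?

5

The generating function for the choices is (z + z^2 + z^3 + z^4)·(1 + z^4 + z^8 + z^12 + z^16)·(1 + z + z^2 + z^3 + z^4); the count is [z^11].
(z + z^2 + z^3 + z^4) has coefficients 0,1,1,1,1 for degrees 0…4.
(1 + z^4 + z^8 + z^12 + z^16) has coefficients 1,0,0,0,1,0,0,0,1,0,0,0 for degrees 0…11.
Finally multiplying by (1 + z + z^2 + z^3 + z^4), the product of all factors after the first has coefficients 1,1,1,1,2,1,1,1,2,1,1,1 for degrees 0…11.
[z^11] = 1·1 + 1·1 + 1·2 + 1·1 = 5.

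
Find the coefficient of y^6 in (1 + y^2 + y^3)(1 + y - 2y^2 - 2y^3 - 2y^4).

-4

(1 + y^2 + y^3) has coefficients 1,0,1,1 for degrees 0…3.
(1 + y - 2y^2 - 2y^3 - 2y^4) has coefficients 1,1,-2,-2,-2,0,0 for degrees 0…6.
[y^6] = 1·0 + 1·(-2) + 1·(-2) = -4.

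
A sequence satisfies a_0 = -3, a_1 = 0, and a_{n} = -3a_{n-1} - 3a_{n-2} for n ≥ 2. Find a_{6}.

The ordinary generating function has denominator 1 + 3t + 3t^2.
Iterating the recurrence: a_0,…,a_{6} = -3, 0, 9, -27, 54, -81, 81.

81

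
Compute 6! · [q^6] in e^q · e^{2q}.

729

The EGF product rule gives c_6 = Σ_{k_1+k_2=6} C(6; k_1,k_2) · ∏ g_i(k_i), where e^q gives (1)^k; e^{2q} gives (2)^k.
g_1(k) for k = 0…6: 1, 1, 1, 1, 1, 1, 1.
g_2(k) for k = 0…6: 1, 2, 4, 8, 16, 32, 64.
c_6 = Σ_k C(6,k)·g_1(k)·g_2(6−k) = 1·1·64 + 6·1·32 + 15·1·16 + 20·1·8 + 15·1·4 + 6·1·2 + 1·1·1 = 64 + 192 + 240 + 160 + 60 + 12 + 1 = 729.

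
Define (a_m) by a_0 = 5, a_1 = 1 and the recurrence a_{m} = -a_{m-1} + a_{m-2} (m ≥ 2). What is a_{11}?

The ordinary generating function has denominator 1 + q - q^2.
Iterating the recurrence: a_0,…,a_{11} = 5, 1, 4, -3, 7, -10, 17, -27, 44, -71, 115, -186.

-186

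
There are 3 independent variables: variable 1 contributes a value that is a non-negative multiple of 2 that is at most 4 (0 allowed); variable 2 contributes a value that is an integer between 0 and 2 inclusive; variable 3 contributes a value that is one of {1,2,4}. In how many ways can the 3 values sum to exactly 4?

The generating function for the choices is (1 + t^2 + t^4)·(1 + t + t^2)·(t + t^2 + t^4); the count is [t^4].
(1 + t^2 + t^4) has coefficients 1,0,1,0,1 for degrees 0…4.
(1 + t + t^2) has coefficients 1,1,1,0,0 for degrees 0…4.
Finally multiplying by (t + t^2 + t^4), the product of all factors after the first has coefficients 0,1,2,2,2 for degrees 0…4.
[t^4] = 1·2 + 1·2 + 1·0 = 4.

4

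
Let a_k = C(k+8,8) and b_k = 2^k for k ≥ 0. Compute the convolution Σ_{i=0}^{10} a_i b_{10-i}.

The convolution is the x^10 coefficient of A(x)B(x).
Σ = 1·1024 + 9·512 + 45·256 + 165·128 + 495·64 + 1287·32 + 3003·16 + 6435·8 + 12870·4 + 24310·2 + 43758·1 = 354522.

354522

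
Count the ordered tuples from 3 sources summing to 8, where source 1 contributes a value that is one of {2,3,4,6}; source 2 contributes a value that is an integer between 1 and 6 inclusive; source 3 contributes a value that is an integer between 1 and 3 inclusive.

10

The generating function for the choices is (x² + x³ + x⁴ + x⁶)·(x + x² + x³ + x⁴ + x⁵ + x⁶)·(x + x² + x³); the count is [x⁸].
(x² + x³ + x⁴ + x⁶) has coefficients 0,0,1,1,1,0,1 for degrees 0…6.
(x + x² + x³ + x⁴ + x⁵ + x⁶) has coefficients 0,1,1,1,1,1,1,0,0 for degrees 0…8.
Finally multiplying by (x + x² + x³), the product of all factors after the first has coefficients 0,0,1,2,3,3,3,3,2 for degrees 0…8.
[x⁸] = 1·3 + 1·3 + 1·3 + 1·1 = 10.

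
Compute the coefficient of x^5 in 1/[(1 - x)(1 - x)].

6

The denominator gives the recurrence a_n = 2a_(n−1) − a_(n−2) for n ≥ 2; the numerator fixes a_0 = 1, a_1 = 2.
Iterating: 1, 2, 3, 4, 5, 6, so a_5 = 6.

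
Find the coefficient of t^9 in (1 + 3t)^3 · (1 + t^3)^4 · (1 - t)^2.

-104

(1 + 3t)^3 has coefficients 1,9,27,27 for degrees 0…3.
(1 + t^3)^4 has coefficients 1,0,0,4,0,0,6,0,0,4 for degrees 0…9.
Finally multiplying by (1 - t)^2, the product of all factors after the first has coefficients 1,-2,1,4,-8,4,6,-12,6,4 for degrees 0…9.
[t^9] = 1·4 + 9·6 + 27·(-12) + 27·6 = -104.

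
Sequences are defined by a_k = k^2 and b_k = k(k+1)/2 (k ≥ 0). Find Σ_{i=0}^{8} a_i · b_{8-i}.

714

Write out a_i and b_{8-i} for i = 0,…,8 and sum the products.
Σ = 0·36 + 1·28 + 4·21 + 9·15 + 16·10 + 25·6 + 36·3 + 49·1 + 64·0 = 714.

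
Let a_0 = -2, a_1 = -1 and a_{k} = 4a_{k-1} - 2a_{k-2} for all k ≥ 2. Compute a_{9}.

3824

The ordinary generating function has denominator 1 - 4x + 2x^2.
Iterating the recurrence: a_0,…,a_{9} = -2, -1, 0, 2, 8, 28, 96, 328, 1120, 3824.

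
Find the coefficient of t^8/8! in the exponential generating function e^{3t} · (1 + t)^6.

5668137

The EGF product rule gives c_8 = Σ_{k_1+k_2=8} C(8; k_1,k_2) · ∏ g_i(k_i), where e^{3t} gives (3)^k; (1+t)^6 gives the falling factorial (6)_k.
g_1(k) for k = 0…8: 1, 3, 9, 27, 81, 243, 729, 2187, 6561.
g_2(k) for k = 0…8: 1, 6, 30, 120, 360, 720, 720, 0, 0.
c_8 = Σ_k C(8,k)·g_1(k)·g_2(8−k) = 28·9·720 + 56·27·720 + 70·81·360 + 56·243·120 + 28·729·30 + 8·2187·6 + 1·6561·1 = 181440 + 1088640 + 2041200 + 1632960 + 612360 + 104976 + 6561 = 5668137.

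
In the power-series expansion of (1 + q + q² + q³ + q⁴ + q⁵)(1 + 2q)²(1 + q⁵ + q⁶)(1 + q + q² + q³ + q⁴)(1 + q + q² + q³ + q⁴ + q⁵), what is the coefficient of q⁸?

279

(1 + q + q² + q³ + q⁴ + q⁵) has coefficients 1,1,1,1,1,1 for degrees 0…5.
(1 + 2q)² has coefficients 1,4,4,0,0,0,0,0,0 for degrees 0…8.
Multiplying by (1 + q⁵ + q⁶) gives running coefficients 1,4,4,0,0,1,5,8,4 for degrees 0…8.
Multiplying by (1 + q + q² + q³ + q⁴) gives running coefficients 1,5,9,9,9,9,10,14,18 for degrees 0…8.
Finally multiplying by (1 + q + q² + q³ + q⁴ + q⁵), the product of all factors after the first has coefficients 1,6,15,24,33,42,51,60,69 for degrees 0…8.
[q⁸] = 1·69 + 1·60 + 1·51 + 1·42 + 1·33 + 1·24 = 279.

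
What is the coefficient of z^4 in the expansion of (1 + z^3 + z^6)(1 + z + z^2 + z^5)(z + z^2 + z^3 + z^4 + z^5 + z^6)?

(1 + z^3 + z^6) has coefficients 1,0,0,1,0 for degrees 0…4.
(1 + z + z^2 + z^5) has coefficients 1,1,1,0,0 for degrees 0…4.
Finally multiplying by (z + z^2 + z^3 + z^4 + z^5 + z^6), the product of all factors after the first has coefficients 0,1,2,3,3 for degrees 0…4.
[z^4] = 1·3 + 1·1 = 4.

4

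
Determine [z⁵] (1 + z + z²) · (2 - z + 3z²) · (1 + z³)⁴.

16

(1 + z + z²) has coefficients 1,1,1 for degrees 0…2.
(2 - z + 3z²) has coefficients 2,-1,3,0,0,0 for degrees 0…5.
Finally multiplying by (1 + z³)⁴, the product of all factors after the first has coefficients 2,-1,3,8,-4,12 for degrees 0…5.
[z⁵] = 1·12 + 1·(-4) + 1·8 = 16.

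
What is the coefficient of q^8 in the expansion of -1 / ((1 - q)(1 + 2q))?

The denominator gives the recurrence a_n = −a_(n−1) + 2a_(n−2) for n ≥ 2; the numerator fixes a_0 = -1, a_1 = 1.
Iterating: -1, 1, -3, 5, -11, 21, -43, 85, -171, so a_8 = -171.

-171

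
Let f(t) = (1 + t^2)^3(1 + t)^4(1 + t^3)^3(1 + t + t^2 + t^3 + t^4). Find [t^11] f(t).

(1 + t^2)^3 has coefficients 1,0,3,0,3,0,1 for degrees 0…6.
(1 + t)^4 has coefficients 1,4,6,4,1,0,0,0,0,0,0,0 for degrees 0…11.
Multiplying by (1 + t^3)^3 gives running coefficients 1,4,6,7,13,18,15,15,18,13,7,6 for degrees 0…11.
Finally multiplying by (1 + t + t^2 + t^3 + t^4), the product of all factors after the first has coefficients 1,5,11,18,31,48,59,68,79,79,68,59 for degrees 0…11.
[t^11] = 1·59 + 3·79 + 3·68 + 1·48 = 548.

548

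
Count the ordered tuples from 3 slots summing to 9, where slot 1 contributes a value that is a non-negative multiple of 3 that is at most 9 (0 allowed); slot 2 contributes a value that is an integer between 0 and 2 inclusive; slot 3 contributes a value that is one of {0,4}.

2

The generating function for the choices is (1 + x^3 + x^6 + x^9)·(1 + x + x^2)·(1 + x^4); the count is [x^9].
(1 + x^3 + x^6 + x^9) has coefficients 1,0,0,1,0,0,1,0,0,1 for degrees 0…9.
(1 + x + x^2) has coefficients 1,1,1,0,0,0,0,0,0,0 for degrees 0…9.
Finally multiplying by (1 + x^4), the product of all factors after the first has coefficients 1,1,1,0,1,1,1,0,0,0 for degrees 0…9.
[x^9] = 1·0 + 1·1 + 1·0 + 1·1 = 2.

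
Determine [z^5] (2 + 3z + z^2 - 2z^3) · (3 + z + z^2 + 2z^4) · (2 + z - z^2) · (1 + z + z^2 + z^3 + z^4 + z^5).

63

(2 + 3z + z^2 - 2z^3) has coefficients 2,3,1,-2 for degrees 0…3.
(3 + z + z^2 + 2z^4) has coefficients 3,1,1,0,2,0 for degrees 0…5.
Multiplying by (2 + z - z^2) gives running coefficients 6,5,0,0,3,2 for degrees 0…5.
Finally multiplying by (1 + z + z^2 + z^3 + z^4 + z^5), the product of all factors after the first has coefficients 6,11,11,11,14,16 for degrees 0…5.
[z^5] = 2·16 + 3·14 + 1·11 − 2·11 = 63.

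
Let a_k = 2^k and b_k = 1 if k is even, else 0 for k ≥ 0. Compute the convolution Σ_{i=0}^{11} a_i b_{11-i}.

The convolution is the x^11 coefficient of A(x)B(x).
Σ = 1·0 + 2·1 + 4·0 + 8·1 + 16·0 + 32·1 + 64·0 + 128·1 + 256·0 + 512·1 + 1024·0 + 2048·1 = 2730.

2730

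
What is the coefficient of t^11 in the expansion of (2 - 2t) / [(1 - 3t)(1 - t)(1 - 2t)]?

The denominator gives the recurrence a_n = 6a_(n−1) − 11a_(n−2) + 6a_(n−3) for n ≥ 3; the numerator fixes a_0 = 2, a_1 = 10, a_2 = 38.
Iterating: 2, 10, 38, 130, 422, 1330, 4118, 12610, 38342, 116050, 350198, 1054690, so a_11 = 1054690.

1054690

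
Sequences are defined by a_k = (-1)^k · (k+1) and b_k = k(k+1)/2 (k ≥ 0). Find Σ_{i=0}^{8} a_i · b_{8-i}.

Write out a_i and b_{8-i} for i = 0,…,8 and sum the products.
Σ = 1·36 − 2·28 + 3·21 − 4·15 + 5·10 − 6·6 + 7·3 − 8·1 + 9·0 = 10.

10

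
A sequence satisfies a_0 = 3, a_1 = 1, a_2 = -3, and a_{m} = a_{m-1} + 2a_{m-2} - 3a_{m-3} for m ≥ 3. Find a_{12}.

The ordinary generating function has denominator 1 - y - 2y^2 + 3y^3.
Iterating the recurrence: a_0,…,a_{12} = 3, 1, -3, -10, -19, -30, -38, -41, -27, 5, 74, 165, 298.

298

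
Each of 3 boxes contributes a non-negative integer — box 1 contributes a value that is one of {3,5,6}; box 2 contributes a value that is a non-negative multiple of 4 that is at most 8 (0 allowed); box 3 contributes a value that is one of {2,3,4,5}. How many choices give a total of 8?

3

The generating function for the choices is (x^3 + x^5 + x^6)·(1 + x^4 + x^8)·(x^2 + x^3 + x^4 + x^5); the count is [x^8].
(x^3 + x^5 + x^6) has coefficients 0,0,0,1,0,1,1 for degrees 0…6.
(1 + x^4 + x^8) has coefficients 1,0,0,0,1,0,0,0,1 for degrees 0…8.
Finally multiplying by (x^2 + x^3 + x^4 + x^5), the product of all factors after the first has coefficients 0,0,1,1,1,1,1,1,1 for degrees 0…8.
[x^8] = 1·1 + 1·1 + 1·1 = 3.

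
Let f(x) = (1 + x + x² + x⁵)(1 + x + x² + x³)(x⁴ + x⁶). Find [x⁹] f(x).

5

(1 + x + x² + x⁵) has coefficients 1,1,1,0,0,1 for degrees 0…5.
(1 + x + x² + x³) has coefficients 1,1,1,1,0,0,0,0,0,0 for degrees 0…9.
Finally multiplying by (x⁴ + x⁶), the product of all factors after the first has coefficients 0,0,0,0,1,1,2,2,1,1 for degrees 0…9.
[x⁹] = 1·1 + 1·1 + 1·2 + 1·1 = 5.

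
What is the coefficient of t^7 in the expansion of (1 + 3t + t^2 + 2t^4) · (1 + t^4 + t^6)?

3

(1 + 3t + t^2 + 2t^4) has coefficients 1,3,1,0,2 for degrees 0…4.
(1 + t^4 + t^6) has coefficients 1,0,0,0,1,0,1,0 for degrees 0…7.
[t^7] = 1·0 + 3·1 + 1·0 + 2·0 = 3.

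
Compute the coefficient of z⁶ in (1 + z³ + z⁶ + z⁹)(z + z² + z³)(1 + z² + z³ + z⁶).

(1 + z³ + z⁶ + z⁹) has coefficients 1,0,0,1,0,0,1 for degrees 0…6.
(z + z² + z³) has coefficients 0,1,1,1,0,0,0 for degrees 0…6.
Finally multiplying by (1 + z² + z³ + z⁶), the product of all factors after the first has coefficients 0,1,1,2,2,2,1 for degrees 0…6.
[z⁶] = 1·1 + 1·2 + 1·0 = 3.

3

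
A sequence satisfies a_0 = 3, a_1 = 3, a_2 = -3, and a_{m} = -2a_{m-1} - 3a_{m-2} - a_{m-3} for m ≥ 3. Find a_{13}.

780

The ordinary generating function has denominator 1 + 2t + 3t^2 + t^3.
Iterating the recurrence: a_0,…,a_{13} = 3, 3, -3, -6, 18, -15, -18, 63, -57, -57, 222, -216, -177, 780.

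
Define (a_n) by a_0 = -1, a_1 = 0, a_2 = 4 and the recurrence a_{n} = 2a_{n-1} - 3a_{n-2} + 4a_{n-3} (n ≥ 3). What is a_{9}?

The ordinary generating function has denominator 1 - 2t + 3t^2 - 4t^3.
Iterating the recurrence: a_0,…,a_{9} = -1, 0, 4, 4, -4, -4, 20, 36, -4, -36.

-36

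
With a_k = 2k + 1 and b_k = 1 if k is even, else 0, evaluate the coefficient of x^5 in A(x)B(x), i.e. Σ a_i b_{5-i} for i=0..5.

21

This is [x^5] in the product of the two ordinary generating functions.
Σ = 1·0 + 3·1 + 5·0 + 7·1 + 9·0 + 11·1 = 21.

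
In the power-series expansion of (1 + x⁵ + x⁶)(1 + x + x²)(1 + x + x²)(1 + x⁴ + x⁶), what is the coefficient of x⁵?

(1 + x⁵ + x⁶) has coefficients 1,0,0,0,0,1 for degrees 0…5.
(1 + x + x²) has coefficients 1,1,1,0,0,0 for degrees 0…5.
Multiplying by (1 + x + x²) gives running coefficients 1,2,3,2,1,0 for degrees 0…5.
Finally multiplying by (1 + x⁴ + x⁶), the product of all factors after the first has coefficients 1,2,3,2,2,2 for degrees 0…5.
[x⁵] = 1·2 + 1·1 = 3.

3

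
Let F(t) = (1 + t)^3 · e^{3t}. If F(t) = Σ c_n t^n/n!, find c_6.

15633

The EGF product rule gives c_6 = Σ_{k_1+k_2=6} C(6; k_1,k_2) · ∏ g_i(k_i), where (1+t)^3 gives the falling factorial (3)_k; e^{3t} gives (3)^k.
g_1(k) for k = 0…6: 1, 3, 6, 6, 0, 0, 0.
g_2(k) for k = 0…6: 1, 3, 9, 27, 81, 243, 729.
c_6 = Σ_k C(6,k)·g_1(k)·g_2(6−k) = 1·1·729 + 6·3·243 + 15·6·81 + 20·6·27 = 729 + 4374 + 7290 + 3240 = 15633.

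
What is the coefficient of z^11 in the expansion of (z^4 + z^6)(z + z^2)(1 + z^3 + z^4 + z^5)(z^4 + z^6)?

2

(z^4 + z^6) has coefficients 0,0,0,0,1,0,1 for degrees 0…6.
(z + z^2) has coefficients 0,1,1,0,0,0,0,0,0,0,0,0 for degrees 0…11.
Multiplying by (1 + z^3 + z^4 + z^5) gives running coefficients 0,1,1,0,1,2,2,1,0,0,0,0 for degrees 0…11.
Finally multiplying by (z^4 + z^6), the product of all factors after the first has coefficients 0,0,0,0,0,1,1,1,2,2,3,3 for degrees 0…11.
[z^11] = 1·1 + 1·1 = 2.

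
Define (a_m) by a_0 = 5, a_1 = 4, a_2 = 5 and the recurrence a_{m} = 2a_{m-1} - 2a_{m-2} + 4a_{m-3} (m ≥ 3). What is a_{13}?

20416

The ordinary generating function has denominator 1 - 2t + 2t^2 - 4t^3.
Iterating the recurrence: a_0,…,a_{13} = 5, 4, 5, 22, 50, 76, 140, 328, 680, 1264, 2480, 5152, 10400, 20416.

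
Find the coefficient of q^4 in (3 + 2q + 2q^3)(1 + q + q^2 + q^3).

(3 + 2q + 2q^3) has coefficients 3,2,0,2 for degrees 0…3.
(1 + q + q^2 + q^3) has coefficients 1,1,1,1,0 for degrees 0…4.
[q^4] = 3·0 + 2·1 + 2·1 = 4.

4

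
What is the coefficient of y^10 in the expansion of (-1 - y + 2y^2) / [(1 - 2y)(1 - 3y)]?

-194782

The denominator gives the recurrence a_n = 5a_(n−1) − 6a_(n−2) for n ≥ 3; the numerator fixes a_0 = -1, a_1 = -6, a_2 = -22.
Iterating: -1, -6, -22, -74, -238, -746, -2302, -7034, -21358, -64586, -194782, so a_10 = -194782.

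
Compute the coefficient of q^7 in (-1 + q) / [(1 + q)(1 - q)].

1

Partial fractions give a closed form: a_n = (-1)·(-1)^n.
At n = 7: a_7 = 1.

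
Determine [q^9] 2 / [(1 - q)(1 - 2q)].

2046

The denominator gives the recurrence a_n = 3a_(n−1) − 2a_(n−2) for n ≥ 2; the numerator fixes a_0 = 2, a_1 = 6.
Iterating: 2, 6, 14, 30, 62, 126, 254, 510, 1022, 2046, so a_9 = 2046.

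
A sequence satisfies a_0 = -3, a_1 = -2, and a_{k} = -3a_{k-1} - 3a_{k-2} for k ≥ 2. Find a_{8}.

-405

The ordinary generating function has denominator 1 + 3y + 3y^2.
Iterating the recurrence: a_0,…,a_{8} = -3, -2, 15, -39, 72, -99, 81, 54, -405.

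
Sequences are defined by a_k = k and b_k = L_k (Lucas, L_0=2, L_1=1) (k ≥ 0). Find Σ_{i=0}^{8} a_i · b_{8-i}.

187

This is [x^8] in the product of the two ordinary generating functions.
Σ = 0·47 + 1·29 + 2·18 + 3·11 + 4·7 + 5·4 + 6·3 + 7·1 + 8·2 = 187.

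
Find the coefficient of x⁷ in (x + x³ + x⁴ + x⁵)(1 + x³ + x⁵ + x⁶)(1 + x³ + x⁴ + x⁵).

5

(x + x³ + x⁴ + x⁵) has coefficients 0,1,0,1,1,1 for degrees 0…5.
(1 + x³ + x⁵ + x⁶) has coefficients 1,0,0,1,0,1,1,0 for degrees 0…7.
Finally multiplying by (1 + x³ + x⁴ + x⁵), the product of all factors after the first has coefficients 1,0,0,2,1,2,2,1 for degrees 0…7.
[x⁷] = 1·2 + 1·1 + 1·2 + 1·0 = 5.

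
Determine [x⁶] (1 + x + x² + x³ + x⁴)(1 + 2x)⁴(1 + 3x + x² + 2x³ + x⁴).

556

(1 + x + x² + x³ + x⁴) has coefficients 1,1,1,1,1 for degrees 0…4.
(1 + 2x)⁴ has coefficients 1,8,24,32,16,0,0 for degrees 0…6.
Finally multiplying by (1 + 3x + x² + 2x³ + x⁴), the product of all factors after the first has coefficients 1,11,49,114,153,136,104 for degrees 0…6.
[x⁶] = 1·104 + 1·136 + 1·153 + 1·114 + 1·49 = 556.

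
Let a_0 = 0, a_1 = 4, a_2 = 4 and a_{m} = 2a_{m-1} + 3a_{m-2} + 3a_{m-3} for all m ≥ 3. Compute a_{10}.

The ordinary generating function has denominator 1 - 2y - 3y^2 - 3y^3.
Iterating the recurrence: a_0,…,a_{10} = 0, 4, 4, 20, 64, 200, 652, 2096, 6748, 21740, 70012.

70012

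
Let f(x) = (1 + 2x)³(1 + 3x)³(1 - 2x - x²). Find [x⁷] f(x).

-972

(1 + 2x)³ has coefficients 1,6,12,8 for degrees 0…3.
(1 + 3x)³ has coefficients 1,9,27,27,0,0,0,0 for degrees 0…7.
Finally multiplying by (1 - 2x - x²), the product of all factors after the first has coefficients 1,7,8,-36,-81,-27,0,0 for degrees 0…7.
[x⁷] = 1·0 + 6·0 + 12·(-27) + 8·(-81) = -972.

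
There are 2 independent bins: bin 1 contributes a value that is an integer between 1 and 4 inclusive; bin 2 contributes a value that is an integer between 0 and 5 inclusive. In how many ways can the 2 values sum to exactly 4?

4

The generating function for the choices is (t + t² + t³ + t⁴)·(1 + t + t² + t³ + t⁴ + t⁵); the count is [t⁴].
(t + t² + t³ + t⁴) has coefficients 0,1,1,1,1 for degrees 0…4.
(1 + t + t² + t³ + t⁴ + t⁵) has coefficients 1,1,1,1,1 for degrees 0…4.
[t⁴] = 1·1 + 1·1 + 1·1 + 1·1 = 4.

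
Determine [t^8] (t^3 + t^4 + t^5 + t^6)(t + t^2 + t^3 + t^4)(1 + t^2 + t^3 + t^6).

(t^3 + t^4 + t^5 + t^6) has coefficients 0,0,0,1,1,1,1 for degrees 0…6.
(t + t^2 + t^3 + t^4) has coefficients 0,1,1,1,1,0,0,0,0 for degrees 0…8.
Finally multiplying by (1 + t^2 + t^3 + t^6), the product of all factors after the first has coefficients 0,1,1,2,3,2,2,2,1 for degrees 0…8.
[t^8] = 1·2 + 1·3 + 1·2 + 1·1 = 8.

8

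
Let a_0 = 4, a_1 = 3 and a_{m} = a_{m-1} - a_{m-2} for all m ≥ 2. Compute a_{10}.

The ordinary generating function has denominator 1 - z + z^2.
Iterating the recurrence: a_0,…,a_{10} = 4, 3, -1, -4, -3, 1, 4, 3, -1, -4, -3.

-3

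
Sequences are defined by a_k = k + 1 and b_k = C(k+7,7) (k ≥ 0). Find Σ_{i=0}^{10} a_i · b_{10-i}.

Write out a_i and b_{10-i} for i = 0,…,10 and sum the products.
Σ = 1·19448 + 2·11440 + 3·6435 + 4·3432 + 5·1716 + 6·792 + 7·330 + 8·120 + 9·36 + 10·8 + 11·1 = 92378.

92378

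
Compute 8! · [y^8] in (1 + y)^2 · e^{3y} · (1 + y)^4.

5668137

The EGF product rule gives c_8 = Σ_{k_1+k_2+k_3=8} C(8; k_1,k_2,k_3) · ∏ g_i(k_i), where (1+y)^2 gives the falling factorial (2)_k; e^{3y} gives (3)^k; (1+y)^4 gives the falling factorial (4)_k.
g_1(k) for k = 0…8: 1, 2, 2, 0, 0, 0, 0, 0, 0.
g_2(k) for k = 0…8: 1, 3, 9, 27, 81, 243, 729, 2187, 6561.
g_3(k) for k = 0…8: 1, 4, 12, 24, 24, 0, 0, 0, 0.
First combine the last two factors: h(k) = Σ_j C(k,j)·g_2(j)·g_3(k−j) for k = 0…8: 1, 7, 45, 267, 1473, 7623, 37341, 174555, 784161.
c_8 = Σ_k C(8,k)·g_1(k)·h(8−k) = 1·1·784161 + 8·2·174555 + 28·2·37341 = 784161 + 2792880 + 2091096 = 5668137.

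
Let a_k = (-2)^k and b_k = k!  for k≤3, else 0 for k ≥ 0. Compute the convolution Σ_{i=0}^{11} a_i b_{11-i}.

This is [x^11] in the product of the two ordinary generating functions.
Σ = 1·0 − 2·0 + 4·0 − 8·0 + 16·0 − 32·0 + 64·0 − 128·0 + 256·6 − 512·2 + 1024·1 − 2048·1 = -512.

-512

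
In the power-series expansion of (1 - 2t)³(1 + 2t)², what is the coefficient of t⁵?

(1 - 2t)³ has coefficients 1,-6,12,-8 for degrees 0…3.
(1 + 2t)² has coefficients 1,4,4,0,0,0 for degrees 0…5.
[t⁵] = 1·0 − 6·0 + 12·0 − 8·4 = -32.

-32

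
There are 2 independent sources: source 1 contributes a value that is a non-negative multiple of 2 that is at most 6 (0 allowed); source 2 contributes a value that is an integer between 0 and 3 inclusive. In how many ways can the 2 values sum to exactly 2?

The generating function for the choices is (1 + z² + z⁴ + z⁶)·(1 + z + z² + z³); the count is [z²].
(1 + z² + z⁴ + z⁶) has coefficients 1,0,1 for degrees 0…2.
(1 + z + z² + z³) has coefficients 1,1,1 for degrees 0…2.
[z²] = 1·1 + 1·1 = 2.

2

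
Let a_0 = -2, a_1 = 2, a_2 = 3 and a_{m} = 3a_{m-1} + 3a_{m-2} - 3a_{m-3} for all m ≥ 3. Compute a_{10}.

150687

The ordinary generating function has denominator 1 - 3x - 3x^2 + 3x^3.
Iterating the recurrence: a_0,…,a_{10} = -2, 2, 3, 21, 66, 252, 891, 3231, 11610, 41850, 150687.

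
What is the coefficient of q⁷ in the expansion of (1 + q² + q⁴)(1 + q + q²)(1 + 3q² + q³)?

5

(1 + q² + q⁴) has coefficients 1,0,1,0,1 for degrees 0…4.
(1 + q + q²) has coefficients 1,1,1,0,0,0,0,0 for degrees 0…7.
Finally multiplying by (1 + 3q² + q³), the product of all factors after the first has coefficients 1,1,4,4,4,1,0,0 for degrees 0…7.
[q⁷] = 1·0 + 1·1 + 1·4 = 5.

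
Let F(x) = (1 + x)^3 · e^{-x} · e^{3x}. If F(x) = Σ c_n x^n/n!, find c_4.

The EGF product rule gives c_4 = Σ_{k_1+k_2+k_3=4} C(4; k_1,k_2,k_3) · ∏ g_i(k_i), where (1+x)^3 gives the falling factorial (3)_k; e^{-x} gives (-1)^k; e^{3x} gives (3)^k.
g_1(k) for k = 0…4: 1, 3, 6, 6, 0.
g_2(k) for k = 0…4: 1, -1, 1, -1, 1.
g_3(k) for k = 0…4: 1, 3, 9, 27, 81.
First combine the last two factors: h(k) = Σ_j C(k,j)·g_2(j)·g_3(k−j) for k = 0…4: 1, 2, 4, 8, 16.
c_4 = Σ_k C(4,k)·g_1(k)·h(4−k) = 1·1·16 + 4·3·8 + 6·6·4 + 4·6·2 = 16 + 96 + 144 + 48 = 304.

304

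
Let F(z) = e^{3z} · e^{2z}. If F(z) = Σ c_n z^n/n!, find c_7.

The EGF product rule gives c_7 = Σ_{k_1+k_2=7} C(7; k_1,k_2) · ∏ g_i(k_i), where e^{3z} gives (3)^k; e^{2z} gives (2)^k.
g_1(k) for k = 0…7: 1, 3, 9, 27, 81, 243, 729, 2187.
g_2(k) for k = 0…7: 1, 2, 4, 8, 16, 32, 64, 128.
c_7 = Σ_k C(7,k)·g_1(k)·g_2(7−k) = 1·1·128 + 7·3·64 + 21·9·32 + 35·27·16 + 35·81·8 + 21·243·4 + 7·729·2 + 1·2187·1 = 128 + 1344 + 6048 + 15120 + 22680 + 20412 + 10206 + 2187 = 78125.

78125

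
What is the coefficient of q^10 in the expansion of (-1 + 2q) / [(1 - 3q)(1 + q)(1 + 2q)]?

-10495

Partial fractions give a closed form: a_n = (-3/20)·3^n + (3/4)·(-1)^n + (-8/5)·(-2)^n.
At n = 10: a_10 = -10495.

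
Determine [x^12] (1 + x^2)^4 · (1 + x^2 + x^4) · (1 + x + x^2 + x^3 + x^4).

17

(1 + x^2)^4 has coefficients 1,0,4,0,6,0,4,0,1 for degrees 0…8.
(1 + x^2 + x^4) has coefficients 1,0,1,0,1,0,0,0,0,0,0,0,0 for degrees 0…12.
Finally multiplying by (1 + x + x^2 + x^3 + x^4), the product of all factors after the first has coefficients 1,1,2,2,3,2,2,1,1,0,0,0,0 for degrees 0…12.
[x^12] = 1·0 + 4·0 + 6·1 + 4·2 + 1·3 = 17.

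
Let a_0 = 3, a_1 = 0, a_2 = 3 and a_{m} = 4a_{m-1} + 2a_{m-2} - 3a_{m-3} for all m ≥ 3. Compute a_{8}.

The ordinary generating function has denominator 1 - 4t - 2t^2 + 3t^3.
Iterating the recurrence: a_0,…,a_{8} = 3, 0, 3, 3, 18, 69, 303, 1296, 5583.

5583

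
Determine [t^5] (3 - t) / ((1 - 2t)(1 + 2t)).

Partial fractions give a closed form: a_n = (5/4)·2^n + (7/4)·(-2)^n.
At n = 5: a_5 = -16.

-16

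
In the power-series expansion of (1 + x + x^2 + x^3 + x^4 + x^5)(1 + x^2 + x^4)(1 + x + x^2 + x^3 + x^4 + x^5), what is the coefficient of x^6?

13

(1 + x + x^2 + x^3 + x^4 + x^5) has coefficients 1,1,1,1,1,1 for degrees 0…5.
(1 + x^2 + x^4) has coefficients 1,0,1,0,1,0,0 for degrees 0…6.
Finally multiplying by (1 + x + x^2 + x^3 + x^4 + x^5), the product of all factors after the first has coefficients 1,1,2,2,3,3,2 for degrees 0…6.
[x^6] = 1·2 + 1·3 + 1·3 + 1·2 + 1·2 + 1·1 = 13.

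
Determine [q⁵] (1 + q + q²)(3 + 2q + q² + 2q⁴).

2

(1 + q + q²) has coefficients 1,1,1 for degrees 0…2.
(3 + 2q + q² + 2q⁴) has coefficients 3,2,1,0,2,0 for degrees 0…5.
[q⁵] = 1·0 + 1·2 + 1·0 = 2.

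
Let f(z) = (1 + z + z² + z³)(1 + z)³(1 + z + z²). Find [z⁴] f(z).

(1 + z + z² + z³) has coefficients 1,1,1,1 for degrees 0…3.
(1 + z)³ has coefficients 1,3,3,1,0 for degrees 0…4.
Finally multiplying by (1 + z + z²), the product of all factors after the first has coefficients 1,4,7,7,4 for degrees 0…4.
[z⁴] = 1·4 + 1·7 + 1·7 + 1·4 = 22.

22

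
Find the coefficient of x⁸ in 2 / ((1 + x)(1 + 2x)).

Partial fractions give a closed form: a_n = (-2)·(-1)^n + (4)·(-2)^n.
At n = 8: a_8 = 1022.

1022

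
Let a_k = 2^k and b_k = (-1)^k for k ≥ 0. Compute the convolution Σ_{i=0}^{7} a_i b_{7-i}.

Write out a_i and b_{7-i} for i = 0,…,7 and sum the products.
Σ = 1·(-1) + 2·1 + 4·(-1) + 8·1 + 16·(-1) + 32·1 + 64·(-1) + 128·1 = 85.

85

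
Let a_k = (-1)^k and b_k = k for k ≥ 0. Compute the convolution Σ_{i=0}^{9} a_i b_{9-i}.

5

The convolution is the t^9 coefficient of A(t)B(t).
Σ = 1·9 − 1·8 + 1·7 − 1·6 + 1·5 − 1·4 + 1·3 − 1·2 + 1·1 − 1·0 = 5.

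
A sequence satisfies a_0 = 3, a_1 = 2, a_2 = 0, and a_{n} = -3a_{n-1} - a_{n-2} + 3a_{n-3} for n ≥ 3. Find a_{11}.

The ordinary generating function has denominator 1 + 3z + z^2 - 3z^3.
Iterating the recurrence: a_0,…,a_{11} = 3, 2, 0, 7, -15, 38, -78, 151, -261, 398, -480, 259.

259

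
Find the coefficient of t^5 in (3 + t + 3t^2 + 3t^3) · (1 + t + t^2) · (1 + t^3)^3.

24

(3 + t + 3t^2 + 3t^3) has coefficients 3,1,3,3 for degrees 0…3.
(1 + t + t^2) has coefficients 1,1,1,0,0,0 for degrees 0…5.
Finally multiplying by (1 + t^3)^3, the product of all factors after the first has coefficients 1,1,1,3,3,3 for degrees 0…5.
[t^5] = 3·3 + 1·3 + 3·3 + 3·1 = 24.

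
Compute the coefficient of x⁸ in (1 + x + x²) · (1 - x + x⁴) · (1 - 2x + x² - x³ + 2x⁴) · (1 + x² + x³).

1

(1 + x + x²) has coefficients 1,1,1 for degrees 0…2.
(1 - x + x⁴) has coefficients 1,-1,0,0,1,0,0,0,0 for degrees 0…8.
Multiplying by (1 - 2x + x² - x³ + 2x⁴) gives running coefficients 1,-3,3,-2,4,-4,1,-1,2 for degrees 0…8.
Finally multiplying by (1 + x² + x³), the product of all factors after the first has coefficients 1,-3,4,-4,4,-3,3,-1,-1 for degrees 0…8.
[x⁸] = 1·(-1) + 1·(-1) + 1·3 = 1.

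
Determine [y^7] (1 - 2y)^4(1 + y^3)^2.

24

(1 - 2y)^4 has coefficients 1,-8,24,-32,16 for degrees 0…4.
(1 + y^3)^2 has coefficients 1,0,0,2,0,0,1,0 for degrees 0…7.
[y^7] = 1·0 − 8·1 + 24·0 − 32·0 + 16·2 = 24.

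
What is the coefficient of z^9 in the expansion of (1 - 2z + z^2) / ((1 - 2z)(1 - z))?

The denominator gives the recurrence a_n = 3a_(n−1) − 2a_(n−2) for n ≥ 3; the numerator fixes a_0 = 1, a_1 = 1, a_2 = 2.
Iterating: 1, 1, 2, 4, 8, 16, 32, 64, 128, 256, so a_9 = 256.

256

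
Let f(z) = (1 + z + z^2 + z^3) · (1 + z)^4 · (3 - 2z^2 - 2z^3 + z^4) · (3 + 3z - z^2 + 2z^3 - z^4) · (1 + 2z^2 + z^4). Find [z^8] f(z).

(1 + z + z^2 + z^3) has coefficients 1,1,1,1 for degrees 0…3.
(1 + z)^4 has coefficients 1,4,6,4,1,0,0,0,0 for degrees 0…8.
Multiplying by (3 - 2z^2 - 2z^3 + z^4) gives running coefficients 3,12,16,2,-16,-16,-4,2,1 for degrees 0…8.
Multiplying by (3 + 3z - z^2 + 2z^3 - z^4) gives running coefficients 9,45,81,48,-37,-78,-56,-24,-3 for degrees 0…8.
Finally multiplying by (1 + 2z^2 + z^4), the product of all factors after the first has coefficients 9,45,99,138,134,63,-49,-132,-152 for degrees 0…8.
[z^8] = 1·(-152) + 1·(-132) + 1·(-49) + 1·63 = -270.

-270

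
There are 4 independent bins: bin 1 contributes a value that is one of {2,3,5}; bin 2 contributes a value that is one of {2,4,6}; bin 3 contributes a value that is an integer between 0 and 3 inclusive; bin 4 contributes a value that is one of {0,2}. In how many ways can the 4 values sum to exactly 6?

4

The generating function for the choices is (q^2 + q^3 + q^5)·(q^2 + q^4 + q^6)·(1 + q + q^2 + q^3)·(1 + q^2); the count is [q^6].
(q^2 + q^3 + q^5) has coefficients 0,0,1,1,0,1 for degrees 0…5.
(q^2 + q^4 + q^6) has coefficients 0,0,1,0,1,0,1 for degrees 0…6.
Multiplying by (1 + q + q^2 + q^3) gives running coefficients 0,0,1,1,2,2,2 for degrees 0…6.
Finally multiplying by (1 + q^2), the product of all factors after the first has coefficients 0,0,1,1,3,3,4 for degrees 0…6.
[q^6] = 1·3 + 1·1 + 1·0 = 4.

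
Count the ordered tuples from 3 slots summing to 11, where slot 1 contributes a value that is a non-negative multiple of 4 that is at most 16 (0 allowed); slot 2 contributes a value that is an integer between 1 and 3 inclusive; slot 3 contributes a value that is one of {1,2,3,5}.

3

The generating function for the choices is (1 + z^4 + z^8 + z^12 + z^16)·(z + z^2 + z^3)·(z + z^2 + z^3 + z^5); the count is [z^11].
(1 + z^4 + z^8 + z^12 + z^16) has coefficients 1,0,0,0,1,0,0,0,1,0,0,0 for degrees 0…11.
(z + z^2 + z^3) has coefficients 0,1,1,1,0,0,0,0,0,0,0,0 for degrees 0…11.
Finally multiplying by (z + z^2 + z^3 + z^5), the product of all factors after the first has coefficients 0,0,1,2,3,2,2,1,1,0,0,0 for degrees 0…11.
[z^11] = 1·0 + 1·1 + 1·2 = 3.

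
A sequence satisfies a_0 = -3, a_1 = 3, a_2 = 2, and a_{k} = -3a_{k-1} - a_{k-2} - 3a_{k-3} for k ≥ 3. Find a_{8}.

-659

The ordinary generating function has denominator 1 + 3z + z^2 + 3z^3.
Iterating the recurrence: a_0,…,a_{8} = -3, 3, 2, 0, -11, 27, -70, 216, -659.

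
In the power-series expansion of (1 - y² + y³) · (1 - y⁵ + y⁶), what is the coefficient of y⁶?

1

(1 - y² + y³) has coefficients 1,0,-1,1 for degrees 0…3.
(1 - y⁵ + y⁶) has coefficients 1,0,0,0,0,-1,1 for degrees 0…6.
[y⁶] = 1·1 − 1·0 + 1·0 = 1.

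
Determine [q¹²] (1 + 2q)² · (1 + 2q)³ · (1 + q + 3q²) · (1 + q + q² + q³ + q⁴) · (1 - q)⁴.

-56

(1 + 2q)² has coefficients 1,4,4 for degrees 0…2.
(1 + 2q)³ has coefficients 1,6,12,8,0,0,0,0,0,0,0,0,0 for degrees 0…12.
Multiplying by (1 + q + 3q²) gives running coefficients 1,7,21,38,44,24,0,0,0,0,0,0,0 for degrees 0…12.
Multiplying by (1 + q + q² + q³ + q⁴) gives running coefficients 1,8,29,67,111,134,127,106,68,24,0,0,0 for degrees 0…12.
Finally multiplying by (1 - q)⁴, the product of all factors after the first has coefficients 1,4,3,-5,-14,-16,18,25,-19,14,15,-22,-28 for degrees 0…12.
[q¹²] = 1·(-28) + 4·(-22) + 4·15 = -56.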